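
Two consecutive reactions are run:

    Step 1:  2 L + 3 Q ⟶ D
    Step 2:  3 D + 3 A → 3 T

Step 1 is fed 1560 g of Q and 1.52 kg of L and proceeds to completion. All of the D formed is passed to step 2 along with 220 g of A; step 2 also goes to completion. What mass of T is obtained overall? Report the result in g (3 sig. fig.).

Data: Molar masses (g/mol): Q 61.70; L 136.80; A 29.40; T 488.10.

Step 1:
n(Q) = 1560 / 61.70 = 25.28 mol
n(L) = 1.520×1000 / 136.80 = 11.11 mol
n/ν for Q = 25.28/3 = 8.427
n/ν for L = 11.11/2 = 5.555
Smallest n/ν is L → limiting reagent.
n(D) produced = (1/2) × 11.11 = 5.555 mol
Step 2:
n(D) available = 5.555 mol
n(A) = 220.0 / 29.40 = 7.483 mol
n/ν for D = 5.555/3 = 1.852
n/ν for A = 7.483/3 = 2.494
Smallest n/ν is D → limiting reagent.
n(T) = (3/3) × 5.555 = 5.555 mol
mass = 5.555 × 488.10 = 2711 g

2710 g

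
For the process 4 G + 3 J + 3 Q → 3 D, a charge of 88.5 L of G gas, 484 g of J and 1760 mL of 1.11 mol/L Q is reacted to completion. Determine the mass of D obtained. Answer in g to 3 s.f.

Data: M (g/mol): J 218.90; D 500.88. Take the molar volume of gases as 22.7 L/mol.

n(G) = 88.50 / 22.7 = 3.899 mol
n(J) = 484.0 / 218.90 = 2.211 mol
n(Q) = 1.11 × 1760/1000 = 1.954 mol
n/ν for G = 3.899/4 = 0.9748
n/ν for J = 2.211/3 = 0.7370
n/ν for Q = 1.954/3 = 0.6513
Smallest n/ν is Q → limiting reagent.
n(D) = (3/3) × 1.954 = 1.954 mol
mass = 1.954 × 500.88 = 978.7 g

979 g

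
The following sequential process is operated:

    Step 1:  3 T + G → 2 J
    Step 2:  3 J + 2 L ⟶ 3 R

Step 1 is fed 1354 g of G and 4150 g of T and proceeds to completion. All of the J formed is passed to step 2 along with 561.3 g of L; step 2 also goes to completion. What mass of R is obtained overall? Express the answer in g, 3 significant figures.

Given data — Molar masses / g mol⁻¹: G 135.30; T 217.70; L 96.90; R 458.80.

3990 g

Step 1:
n(G) = 1354 / 135.30 = 10.01 mol
n(T) = 4150 / 217.70 = 19.06 mol
n/ν for G = 10.01/1 = 10.01
n/ν for T = 19.06/3 = 6.353
Smallest n/ν is T → limiting reagent.
n(J) produced = (2/3) × 19.06 = 12.71 mol
Step 2:
n(J) available = 12.71 mol
n(L) = 561.3 / 96.90 = 5.793 mol
n/ν for J = 12.71/3 = 4.237
n/ν for L = 5.793/2 = 2.897
Smallest n/ν is L → limiting reagent.
n(R) = (3/2) × 5.793 = 8.690 mol
mass = 8.690 × 458.80 = 3987 g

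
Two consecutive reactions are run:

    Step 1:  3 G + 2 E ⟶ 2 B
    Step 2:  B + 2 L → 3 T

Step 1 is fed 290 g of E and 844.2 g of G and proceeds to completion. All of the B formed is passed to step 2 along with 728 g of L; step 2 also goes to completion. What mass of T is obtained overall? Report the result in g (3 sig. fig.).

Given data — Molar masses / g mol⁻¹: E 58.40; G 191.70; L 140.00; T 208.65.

1630 g

Step 1:
n(E) = 290.0 / 58.40 = 4.966 mol
n(G) = 844.2 / 191.70 = 4.404 mol
n/ν for E = 4.966/2 = 2.483
n/ν for G = 4.404/3 = 1.468
Smallest n/ν is G → limiting reagent.
n(B) produced = (2/3) × 4.404 = 2.936 mol
Step 2:
n(B) available = 2.936 mol
n(L) = 728.0 / 140.00 = 5.200 mol
n/ν for B = 2.936/1 = 2.936
n/ν for L = 5.200/2 = 2.600
Smallest n/ν is L → limiting reagent.
n(T) = (3/2) × 5.200 = 7.800 mol
mass = 7.800 × 208.65 = 1627 g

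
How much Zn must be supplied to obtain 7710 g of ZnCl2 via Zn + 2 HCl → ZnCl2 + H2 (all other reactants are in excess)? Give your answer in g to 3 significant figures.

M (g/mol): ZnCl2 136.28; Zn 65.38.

n(ZnCl2) = 7710 / 136.28 = 56.57 mol
n(Zn) = (1/1) × 56.57 = 56.57 mol
mass = 56.57 × 65.38 = 3699 g

3700 g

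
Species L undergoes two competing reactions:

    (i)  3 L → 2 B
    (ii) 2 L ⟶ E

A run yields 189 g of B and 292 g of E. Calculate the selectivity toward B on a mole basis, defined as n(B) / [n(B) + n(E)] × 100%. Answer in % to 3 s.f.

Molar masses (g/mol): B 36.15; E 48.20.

46.3 %

n(B) = 189 / 36.15 = 5.228 mol
n(E) = 292 / 48.20 = 6.058 mol
selectivity = 5.228/(5.228+6.058) × 100 = 46.32 %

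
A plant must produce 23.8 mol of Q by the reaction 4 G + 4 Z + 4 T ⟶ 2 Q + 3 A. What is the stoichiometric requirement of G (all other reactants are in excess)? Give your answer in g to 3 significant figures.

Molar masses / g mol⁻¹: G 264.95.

12600 g

n(Q) = 23.80 mol
n(G) = (4/2) × 23.80 = 47.60 mol
mass = 47.60 × 264.95 = 12610 g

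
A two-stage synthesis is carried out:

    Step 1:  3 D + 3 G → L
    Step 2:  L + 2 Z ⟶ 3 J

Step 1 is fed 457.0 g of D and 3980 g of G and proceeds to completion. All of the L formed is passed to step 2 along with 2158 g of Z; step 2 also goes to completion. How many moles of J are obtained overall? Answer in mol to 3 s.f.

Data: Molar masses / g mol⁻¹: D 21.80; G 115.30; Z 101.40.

21.0 mol

Step 1:
n(D) = 457.0 / 21.80 = 20.96 mol
n(G) = 3980 / 115.30 = 34.52 mol
n/ν → D: 6.987, G: 11.51; D is limiting.
n(L) produced = (1/3) × 20.96 = 6.987 mol
Step 2:
n(L) available = 6.987 mol
n(Z) = 2158 / 101.40 = 21.28 mol
n/ν → L: 6.987, Z: 10.64; L is limiting.
n(J) = (3/1) × 6.987 = 20.96 mol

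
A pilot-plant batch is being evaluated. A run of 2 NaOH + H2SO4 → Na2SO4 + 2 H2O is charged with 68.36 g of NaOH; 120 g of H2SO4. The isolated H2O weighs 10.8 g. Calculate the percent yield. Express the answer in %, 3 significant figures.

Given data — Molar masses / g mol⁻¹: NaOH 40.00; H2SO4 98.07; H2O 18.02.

n(NaOH) = 68.36 / 40.00 = 1.709 mol
n(H2SO4) = 120.0 / 98.07 = 1.224 mol
n/ν for NaOH = 1.709/2 = 0.8545
n/ν for H2SO4 = 1.224/1 = 1.224
Smallest n/ν is NaOH → limiting reagent.
theoretical n(H2O) = (2/2) × 1.709 = 1.709 mol → 30.80 g
% yield = 10.8 / 30.80 × 100 = 35.06 %

35.1 %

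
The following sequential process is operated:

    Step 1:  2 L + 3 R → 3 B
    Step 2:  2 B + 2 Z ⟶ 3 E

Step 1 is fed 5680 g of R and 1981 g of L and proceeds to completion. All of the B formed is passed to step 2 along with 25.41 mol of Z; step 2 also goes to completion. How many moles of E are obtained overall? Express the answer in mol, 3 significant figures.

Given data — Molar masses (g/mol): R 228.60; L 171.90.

25.9 mol

Step 1:
n(R) = 5680 / 228.60 = 24.85 mol
n(L) = 1981 / 171.90 = 11.52 mol
n/ν for R = 24.85/3 = 8.283
n/ν for L = 11.52/2 = 5.760
Smallest n/ν is L → limiting reagent.
n(B) produced = (3/2) × 11.52 = 17.28 mol
Step 2:
n(B) available = 17.28 mol
n(Z) = 25.41 mol
n/ν for B = 17.28/2 = 8.640
n/ν for Z = 25.41/2 = 12.71
Smallest n/ν is B → limiting reagent.
n(E) = (3/2) × 17.28 = 25.92 mol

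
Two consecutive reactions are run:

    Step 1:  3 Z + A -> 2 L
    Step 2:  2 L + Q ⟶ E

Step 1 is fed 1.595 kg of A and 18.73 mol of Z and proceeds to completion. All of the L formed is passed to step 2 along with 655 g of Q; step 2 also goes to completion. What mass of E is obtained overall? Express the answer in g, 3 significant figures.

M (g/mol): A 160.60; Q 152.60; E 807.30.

3470 g

Step 1:
n(A) = 1.595×1000 / 160.60 = 9.932 mol
n(Z) = 18.73 mol
n/ν for A = 9.932/1 = 9.932
n/ν for Z = 18.73/3 = 6.243
Smallest n/ν is Z → limiting reagent.
n(L) produced = (2/3) × 18.73 = 12.49 mol
Step 2:
n(L) available = 12.49 mol
n(Q) = 655.0 / 152.60 = 4.292 mol
n/ν for L = 12.49/2 = 6.245
n/ν for Q = 4.292/1 = 4.292
Smallest n/ν is Q → limiting reagent.
n(E) = (1/1) × 4.292 = 4.292 mol
mass = 4.292 × 807.30 = 3465 g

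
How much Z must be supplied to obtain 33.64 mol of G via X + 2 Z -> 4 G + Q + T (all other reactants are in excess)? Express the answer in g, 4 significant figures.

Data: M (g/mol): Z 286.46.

4818 g

n(G) = 33.64 mol
n(Z) = (2/4) × 33.64 = 16.82 mol
mass = 16.82 × 286.46 = 4818 g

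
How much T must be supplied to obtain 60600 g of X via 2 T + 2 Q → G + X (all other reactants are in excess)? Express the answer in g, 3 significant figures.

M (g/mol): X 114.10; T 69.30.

n(X) = 60600 / 114.10 = 531.1 mol
n(T) = (2/1) × 531.1 = 1062 mol
mass = 1062 × 69.30 = 73600 g

73600 g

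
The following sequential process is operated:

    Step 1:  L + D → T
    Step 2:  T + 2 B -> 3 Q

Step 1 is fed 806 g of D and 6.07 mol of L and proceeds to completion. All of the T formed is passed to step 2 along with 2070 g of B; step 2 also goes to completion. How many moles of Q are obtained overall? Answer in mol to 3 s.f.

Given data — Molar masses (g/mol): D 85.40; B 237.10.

13.1 mol

Step 1:
n(D) = 806.0 / 85.40 = 9.438 mol
n(L) = 6.070 mol
n/ν → D: 9.438, L: 6.070; L is limiting.
n(T) produced = (1/1) × 6.070 = 6.070 mol
Step 2:
n(T) available = 6.070 mol
n(B) = 2070 / 237.10 = 8.730 mol
n/ν → T: 6.070, B: 4.365; B is limiting.
n(Q) = (3/2) × 8.730 = 13.10 mol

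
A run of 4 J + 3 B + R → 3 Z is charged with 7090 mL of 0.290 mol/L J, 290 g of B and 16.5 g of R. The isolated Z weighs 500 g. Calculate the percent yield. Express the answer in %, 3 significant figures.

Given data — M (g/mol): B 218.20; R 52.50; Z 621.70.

85.3 %

n(J) = 0.290 × 7090/1000 = 2.056 mol
n(B) = 290.0 / 218.20 = 1.329 mol
n(R) = 16.50 / 52.50 = 0.3143 mol
n/ν for J = 2.056/4 = 0.5140
n/ν for B = 1.329/3 = 0.4430
n/ν for R = 0.3143/1 = 0.3143
Smallest n/ν is R → limiting reagent.
theoretical n(Z) = (3/1) × 0.3143 = 0.9429 mol → 586.2 g
% yield = 500 / 586.2 × 100 = 85.30 %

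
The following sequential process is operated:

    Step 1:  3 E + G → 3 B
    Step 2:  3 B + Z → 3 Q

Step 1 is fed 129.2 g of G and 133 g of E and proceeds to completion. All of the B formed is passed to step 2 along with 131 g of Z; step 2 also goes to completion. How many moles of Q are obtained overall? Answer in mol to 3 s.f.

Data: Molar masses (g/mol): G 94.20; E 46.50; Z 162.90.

Step 1:
n(G) = 129.2 / 94.20 = 1.372 mol
n(E) = 133.0 / 46.50 = 2.860 mol
n/ν for G = 1.372/1 = 1.372
n/ν for E = 2.860/3 = 0.9533
Smallest n/ν is E → limiting reagent.
n(B) produced = (3/3) × 2.860 = 2.860 mol
Step 2:
n(B) available = 2.860 mol
n(Z) = 131.0 / 162.90 = 0.8042 mol
n/ν for B = 2.860/3 = 0.9533
n/ν for Z = 0.8042/1 = 0.8042
Smallest n/ν is Z → limiting reagent.
n(Q) = (3/1) × 0.8042 = 2.413 mol

2.41 mol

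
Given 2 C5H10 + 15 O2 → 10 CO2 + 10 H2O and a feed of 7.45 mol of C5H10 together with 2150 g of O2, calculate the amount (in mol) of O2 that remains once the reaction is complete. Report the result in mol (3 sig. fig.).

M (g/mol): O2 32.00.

n(C5H10) = 7.450 mol
n(O2) = 2150 / 32.00 = 67.19 mol
n/ν for C5H10 = 7.450/2 = 3.725
n/ν for O2 = 67.19/15 = 4.479
Smallest n/ν is C5H10 → limiting reagent.
O2 consumed = (15/2) × 7.450 = 55.88 mol
O2 remaining = 67.19 − 55.88 = 11.31 mol

11.3 mol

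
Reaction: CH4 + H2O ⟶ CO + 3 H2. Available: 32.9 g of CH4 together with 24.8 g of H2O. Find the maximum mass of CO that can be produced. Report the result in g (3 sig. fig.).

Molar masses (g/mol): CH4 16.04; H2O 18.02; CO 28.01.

38.5 g

n(CH4) = 32.90 / 16.04 = 2.051 mol
n(H2O) = 24.80 / 18.02 = 1.376 mol
n/ν for CH4 = 2.051/1 = 2.051
n/ν for H2O = 1.376/1 = 1.376
Smallest n/ν is H2O → limiting reagent.
n(CO) = (1/1) × 1.376 = 1.376 mol
mass = 1.376 × 28.01 = 38.54 g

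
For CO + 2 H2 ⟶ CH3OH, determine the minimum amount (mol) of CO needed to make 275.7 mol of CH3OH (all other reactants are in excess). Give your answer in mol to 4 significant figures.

n(CH3OH) = 275.7 mol
n(CO) = (1/1) × 275.7 = 275.7 mol

275.7 mol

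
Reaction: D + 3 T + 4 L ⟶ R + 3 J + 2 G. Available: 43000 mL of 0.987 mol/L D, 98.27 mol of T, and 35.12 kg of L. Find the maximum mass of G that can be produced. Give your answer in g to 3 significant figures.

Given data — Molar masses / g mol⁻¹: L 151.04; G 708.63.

46400 g

n(D) = 0.987 × 43000/1000 = 42.44 mol
n(T) = 98.27 mol
n(L) = 35.12×1000 / 151.04 = 232.5 mol
n/ν → D: 42.44, T: 32.76, L: 58.13; T is limiting.
n(G) = (2/3) × 98.27 = 65.51 mol
mass = 65.51 × 708.63 = 46420 g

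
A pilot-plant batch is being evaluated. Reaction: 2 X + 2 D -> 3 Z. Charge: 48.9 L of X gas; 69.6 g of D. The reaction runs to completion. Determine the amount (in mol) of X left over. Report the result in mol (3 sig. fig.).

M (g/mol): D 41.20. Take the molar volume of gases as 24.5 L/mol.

n(X) = 48.90 / 24.5 = 1.996 mol
n(D) = 69.60 / 41.20 = 1.689 mol
n/ν for X = 1.996/2 = 0.9980
n/ν for D = 1.689/2 = 0.8445
Smallest n/ν is D → limiting reagent.
X consumed = (2/2) × 1.689 = 1.689 mol
X remaining = 1.996 − 1.689 = 0.3070 mol

0.307 mol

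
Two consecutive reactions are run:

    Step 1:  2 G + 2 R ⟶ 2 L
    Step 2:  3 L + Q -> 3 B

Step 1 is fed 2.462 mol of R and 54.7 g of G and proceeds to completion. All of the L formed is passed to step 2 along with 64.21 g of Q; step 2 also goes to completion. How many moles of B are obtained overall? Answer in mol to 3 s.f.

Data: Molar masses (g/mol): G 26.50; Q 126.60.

Step 1:
n(R) = 2.462 mol
n(G) = 54.70 / 26.50 = 2.064 mol
n/ν → R: 1.231, G: 1.032; G is limiting.
n(L) produced = (2/2) × 2.064 = 2.064 mol
Step 2:
n(L) available = 2.064 mol
n(Q) = 64.21 / 126.60 = 0.5072 mol
n/ν → L: 0.6880, Q: 0.5072; Q is limiting.
n(B) = (3/1) × 0.5072 = 1.522 mol

1.52 mol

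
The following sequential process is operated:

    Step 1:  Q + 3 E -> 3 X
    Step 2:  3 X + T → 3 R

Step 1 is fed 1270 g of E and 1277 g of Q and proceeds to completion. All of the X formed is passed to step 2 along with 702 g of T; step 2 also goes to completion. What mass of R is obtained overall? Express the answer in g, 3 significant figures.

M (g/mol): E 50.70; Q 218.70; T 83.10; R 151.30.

2650 g

Step 1:
n(E) = 1270 / 50.70 = 25.05 mol
n(Q) = 1277 / 218.70 = 5.839 mol
n/ν for E = 25.05/3 = 8.350
n/ν for Q = 5.839/1 = 5.839
Smallest n/ν is Q → limiting reagent.
n(X) produced = (3/1) × 5.839 = 17.52 mol
Step 2:
n(X) available = 17.52 mol
n(T) = 702.0 / 83.10 = 8.448 mol
n/ν for X = 17.52/3 = 5.840
n/ν for T = 8.448/1 = 8.448
Smallest n/ν is X → limiting reagent.
n(R) = (3/3) × 17.52 = 17.52 mol
mass = 17.52 × 151.30 = 2651 g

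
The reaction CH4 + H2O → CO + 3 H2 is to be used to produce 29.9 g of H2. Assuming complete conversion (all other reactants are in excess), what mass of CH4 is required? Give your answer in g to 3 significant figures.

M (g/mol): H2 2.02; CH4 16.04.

79.1 g

n(H2) = 29.9 / 2.02 = 14.80 mol
n(CH4) = (1/3) × 14.80 = 4.933 mol
mass = 4.933 × 16.04 = 79.13 g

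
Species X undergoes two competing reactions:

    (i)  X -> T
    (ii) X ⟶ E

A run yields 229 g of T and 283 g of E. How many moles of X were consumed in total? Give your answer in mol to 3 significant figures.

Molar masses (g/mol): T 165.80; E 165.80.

3.09 mol

n(T) = 229 / 165.80 = 1.381 mol
n(E) = 283 / 165.80 = 1.707 mol
n(X) via (i) = (1/1)×1.381 = 1.381 mol
n(X) via (ii) = (1/1)×1.707 = 1.707 mol
total n(X) = 1.381 + 1.707 = 3.088 mol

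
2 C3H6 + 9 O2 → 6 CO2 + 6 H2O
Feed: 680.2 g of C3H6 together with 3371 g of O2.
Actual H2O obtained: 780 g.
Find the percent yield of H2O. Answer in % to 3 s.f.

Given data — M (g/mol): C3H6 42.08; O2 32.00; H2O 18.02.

n(C3H6) = 680.2 / 42.08 = 16.16 mol
n(O2) = 3371 / 32.00 = 105.3 mol
n/ν for C3H6 = 16.16/2 = 8.080
n/ν for O2 = 105.3/9 = 11.70
Smallest n/ν is C3H6 → limiting reagent.
theoretical n(H2O) = (6/2) × 16.16 = 48.48 mol → 873.6 g
% yield = 780 / 873.6 × 100 = 89.29 %

89.3 %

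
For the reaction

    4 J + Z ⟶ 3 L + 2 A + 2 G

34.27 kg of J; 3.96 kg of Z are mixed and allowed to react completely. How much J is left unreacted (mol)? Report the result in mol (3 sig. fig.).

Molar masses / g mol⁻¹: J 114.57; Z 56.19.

17.2 mol

n(J) = 34.27×1000 / 114.57 = 299.1 mol
n(Z) = 3.960×1000 / 56.19 = 70.48 mol
n/ν for J = 299.1/4 = 74.78
n/ν for Z = 70.48/1 = 70.48
Smallest n/ν is Z → limiting reagent.
J consumed = (4/1) × 70.48 = 281.9 mol
J remaining = 299.1 − 281.9 = 17.20 mol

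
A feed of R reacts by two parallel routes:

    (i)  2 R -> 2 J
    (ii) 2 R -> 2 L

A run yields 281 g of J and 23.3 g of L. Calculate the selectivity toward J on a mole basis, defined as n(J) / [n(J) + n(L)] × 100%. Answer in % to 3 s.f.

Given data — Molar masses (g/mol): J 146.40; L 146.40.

92.3 %

n(J) = 281 / 146.40 = 1.919 mol
n(L) = 23.3 / 146.40 = 0.1592 mol
selectivity = 1.919/(1.919+0.1592) × 100 = 92.34 %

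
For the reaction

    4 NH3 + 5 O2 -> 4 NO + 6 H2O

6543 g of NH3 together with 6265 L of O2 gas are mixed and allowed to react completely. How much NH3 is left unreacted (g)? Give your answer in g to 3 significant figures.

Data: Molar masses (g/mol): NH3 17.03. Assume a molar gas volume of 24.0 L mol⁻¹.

2990 g

n(NH3) = 6543 / 17.03 = 384.2 mol
n(O2) = 6265 / 24.0 = 261.0 mol
n/ν for NH3 = 384.2/4 = 96.05
n/ν for O2 = 261.0/5 = 52.20
Smallest n/ν is O2 → limiting reagent.
NH3 consumed = (4/5) × 261.0 = 208.8 mol
NH3 remaining = 384.2 − 208.8 = 175.4 mol
mass = 175.4 × 17.03 = 2987 g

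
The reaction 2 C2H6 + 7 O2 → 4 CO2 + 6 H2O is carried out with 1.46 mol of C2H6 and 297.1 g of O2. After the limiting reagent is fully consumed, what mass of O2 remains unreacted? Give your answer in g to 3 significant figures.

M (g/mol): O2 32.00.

134 g

n(C2H6) = 1.460 mol
n(O2) = 297.1 / 32.00 = 9.284 mol
n/ν → C2H6: 0.7300, O2: 1.326; C2H6 is limiting.
O2 consumed = (7/2) × 1.460 = 5.110 mol
O2 remaining = 9.284 − 5.110 = 4.174 mol
mass = 4.174 × 32.00 = 133.6 g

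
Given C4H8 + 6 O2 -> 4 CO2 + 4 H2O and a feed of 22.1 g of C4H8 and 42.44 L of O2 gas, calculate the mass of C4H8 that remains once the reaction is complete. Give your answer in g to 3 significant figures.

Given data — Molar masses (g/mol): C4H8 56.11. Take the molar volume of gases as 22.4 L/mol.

n(C4H8) = 22.10 / 56.11 = 0.3939 mol
n(O2) = 42.44 / 22.4 = 1.895 mol
n/ν → C4H8: 0.3939, O2: 0.3158; O2 is limiting.
C4H8 consumed = (1/6) × 1.895 = 0.3158 mol
C4H8 remaining = 0.3939 − 0.3158 = 0.07810 mol
mass = 0.07810 × 56.11 = 4.382 g

4.38 g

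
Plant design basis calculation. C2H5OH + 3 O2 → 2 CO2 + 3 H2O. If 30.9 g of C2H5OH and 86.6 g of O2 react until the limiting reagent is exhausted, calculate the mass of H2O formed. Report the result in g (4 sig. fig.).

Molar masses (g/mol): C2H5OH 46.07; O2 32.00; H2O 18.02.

36.26 g

n(C2H5OH) = 30.90 / 46.07 = 0.6707 mol
n(O2) = 86.60 / 32.00 = 2.706 mol
n/ν → C2H5OH: 0.6707, O2: 0.9020; C2H5OH is limiting.
n(H2O) = (3/1) × 0.6707 = 2.012 mol
mass = 2.012 × 18.02 = 36.26 g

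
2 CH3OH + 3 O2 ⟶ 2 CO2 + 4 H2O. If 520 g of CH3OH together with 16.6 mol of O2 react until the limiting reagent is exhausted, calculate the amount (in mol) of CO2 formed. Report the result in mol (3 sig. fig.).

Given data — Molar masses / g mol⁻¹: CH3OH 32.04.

n(CH3OH) = 520.0 / 32.04 = 16.23 mol
n(O2) = 16.60 mol
n/ν → CH3OH: 8.115, O2: 5.533; O2 is limiting.
n(CO2) = (2/3) × 16.60 = 11.07 mol

11.1 mol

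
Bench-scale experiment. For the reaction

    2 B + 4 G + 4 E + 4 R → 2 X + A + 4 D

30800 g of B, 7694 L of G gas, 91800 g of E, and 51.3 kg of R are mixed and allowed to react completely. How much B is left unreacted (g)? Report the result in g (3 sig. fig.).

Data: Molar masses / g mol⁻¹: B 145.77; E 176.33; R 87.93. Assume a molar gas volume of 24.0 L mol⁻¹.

n(B) = 30800 / 145.77 = 211.3 mol
n(G) = 7694 / 24.0 = 320.6 mol
n(E) = 91800 / 176.33 = 520.6 mol
n(R) = 51.30×1000 / 87.93 = 583.4 mol
n/ν for B = 211.3/2 = 105.7
n/ν for G = 320.6/4 = 80.15
n/ν for E = 520.6/4 = 130.2
n/ν for R = 583.4/4 = 145.9
Smallest n/ν is G → limiting reagent.
B consumed = (2/4) × 320.6 = 160.3 mol
B remaining = 211.3 − 160.3 = 51.00 mol
mass = 51.00 × 145.77 = 7434 g

7430 g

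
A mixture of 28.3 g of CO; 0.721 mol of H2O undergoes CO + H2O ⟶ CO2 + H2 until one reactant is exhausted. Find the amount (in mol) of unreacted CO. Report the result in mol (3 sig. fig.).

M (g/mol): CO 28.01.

0.289 mol

n(CO) = 28.30 / 28.01 = 1.010 mol
n(H2O) = 0.7210 mol
n/ν for CO = 1.010/1 = 1.010
n/ν for H2O = 0.7210/1 = 0.7210
Smallest n/ν is H2O → limiting reagent.
CO consumed = (1/1) × 0.7210 = 0.7210 mol
CO remaining = 1.010 − 0.7210 = 0.2890 mol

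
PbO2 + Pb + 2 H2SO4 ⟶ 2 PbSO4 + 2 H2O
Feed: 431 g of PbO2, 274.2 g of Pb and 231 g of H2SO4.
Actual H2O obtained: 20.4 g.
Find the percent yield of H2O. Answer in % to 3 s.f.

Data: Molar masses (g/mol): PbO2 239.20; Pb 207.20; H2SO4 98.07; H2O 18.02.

n(PbO2) = 431.0 / 239.20 = 1.802 mol
n(Pb) = 274.2 / 207.20 = 1.323 mol
n(H2SO4) = 231.0 / 98.07 = 2.355 mol
n/ν for PbO2 = 1.802/1 = 1.802
n/ν for Pb = 1.323/1 = 1.323
n/ν for H2SO4 = 2.355/2 = 1.178
Smallest n/ν is H2SO4 → limiting reagent.
theoretical n(H2O) = (2/2) × 2.355 = 2.355 mol → 42.44 g
% yield = 20.4 / 42.44 × 100 = 48.07 %

48.1 %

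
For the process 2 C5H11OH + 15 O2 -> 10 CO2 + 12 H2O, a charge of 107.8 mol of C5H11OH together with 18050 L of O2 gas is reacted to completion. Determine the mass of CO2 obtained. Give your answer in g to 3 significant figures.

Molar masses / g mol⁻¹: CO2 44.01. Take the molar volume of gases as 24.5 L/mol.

21600 g

n(C5H11OH) = 107.8 mol
n(O2) = 18050 / 24.5 = 736.7 mol
n/ν for C5H11OH = 107.8/2 = 53.90
n/ν for O2 = 736.7/15 = 49.11
Smallest n/ν is O2 → limiting reagent.
n(CO2) = (10/15) × 736.7 = 491.1 mol
mass = 491.1 × 44.01 = 21610 g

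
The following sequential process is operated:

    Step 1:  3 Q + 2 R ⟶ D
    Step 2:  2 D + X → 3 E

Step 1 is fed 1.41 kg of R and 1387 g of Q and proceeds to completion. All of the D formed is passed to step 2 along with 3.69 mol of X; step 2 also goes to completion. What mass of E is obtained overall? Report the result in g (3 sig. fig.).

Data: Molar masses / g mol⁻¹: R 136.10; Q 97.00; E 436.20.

3120 g

Step 1:
n(R) = 1.410×1000 / 136.10 = 10.36 mol
n(Q) = 1387 / 97.00 = 14.30 mol
n/ν → R: 5.180, Q: 4.767; Q is limiting.
n(D) produced = (1/3) × 14.30 = 4.767 mol
Step 2:
n(D) available = 4.767 mol
n(X) = 3.690 mol
n/ν → D: 2.384, X: 3.690; D is limiting.
n(E) = (3/2) × 4.767 = 7.151 mol
mass = 7.151 × 436.20 = 3119 g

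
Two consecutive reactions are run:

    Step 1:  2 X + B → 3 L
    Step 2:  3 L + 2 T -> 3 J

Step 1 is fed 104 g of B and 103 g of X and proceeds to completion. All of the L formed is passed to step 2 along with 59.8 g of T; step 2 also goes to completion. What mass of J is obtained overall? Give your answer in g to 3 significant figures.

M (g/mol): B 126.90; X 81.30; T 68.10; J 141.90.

187 g

Step 1:
n(B) = 104.0 / 126.90 = 0.8195 mol
n(X) = 103.0 / 81.30 = 1.267 mol
n/ν for B = 0.8195/1 = 0.8195
n/ν for X = 1.267/2 = 0.6335
Smallest n/ν is X → limiting reagent.
n(L) produced = (3/2) × 1.267 = 1.901 mol
Step 2:
n(L) available = 1.901 mol
n(T) = 59.80 / 68.10 = 0.8781 mol
n/ν for L = 1.901/3 = 0.6337
n/ν for T = 0.8781/2 = 0.4391
Smallest n/ν is T → limiting reagent.
n(J) = (3/2) × 0.8781 = 1.317 mol
mass = 1.317 × 141.90 = 186.9 g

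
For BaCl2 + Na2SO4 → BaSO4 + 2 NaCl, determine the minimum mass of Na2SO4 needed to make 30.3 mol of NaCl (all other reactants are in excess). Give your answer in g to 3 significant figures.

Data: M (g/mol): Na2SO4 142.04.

n(NaCl) = 30.30 mol
n(Na2SO4) = (1/2) × 30.30 = 15.15 mol
mass = 15.15 × 142.04 = 2152 g

2150 g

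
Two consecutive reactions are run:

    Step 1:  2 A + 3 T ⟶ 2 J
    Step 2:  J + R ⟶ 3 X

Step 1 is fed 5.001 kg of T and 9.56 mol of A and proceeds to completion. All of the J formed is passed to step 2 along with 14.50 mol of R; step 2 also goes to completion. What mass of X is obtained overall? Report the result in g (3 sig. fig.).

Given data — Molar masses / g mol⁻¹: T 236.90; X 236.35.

Step 1:
n(T) = 5.001×1000 / 236.90 = 21.11 mol
n(A) = 9.560 mol
n/ν for T = 21.11/3 = 7.037
n/ν for A = 9.560/2 = 4.780
Smallest n/ν is A → limiting reagent.
n(J) produced = (2/2) × 9.560 = 9.560 mol
Step 2:
n(J) available = 9.560 mol
n(R) = 14.50 mol
n/ν for J = 9.560/1 = 9.560
n/ν for R = 14.50/1 = 14.50
Smallest n/ν is J → limiting reagent.
n(X) = (3/1) × 9.560 = 28.68 mol
mass = 28.68 × 236.35 = 6779 g

6780 g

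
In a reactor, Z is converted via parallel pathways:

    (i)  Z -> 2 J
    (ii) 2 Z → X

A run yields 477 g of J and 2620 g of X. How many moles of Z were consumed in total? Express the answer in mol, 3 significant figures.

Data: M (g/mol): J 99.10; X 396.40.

n(J) = 477 / 99.10 = 4.813 mol
n(X) = 2620 / 396.40 = 6.609 mol
n(Z) via (i) = (1/2)×4.813 = 2.407 mol
n(Z) via (ii) = (2/1)×6.609 = 13.22 mol
total n(Z) = 2.407 + 13.22 = 15.63 mol

15.6 mol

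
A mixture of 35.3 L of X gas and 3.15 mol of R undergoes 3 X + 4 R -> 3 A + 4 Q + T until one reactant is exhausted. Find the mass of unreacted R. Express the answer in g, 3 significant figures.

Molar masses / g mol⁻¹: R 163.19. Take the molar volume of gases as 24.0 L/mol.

n(X) = 35.30 / 24.0 = 1.471 mol
n(R) = 3.150 mol
n/ν → X: 0.4903, R: 0.7875; X is limiting.
R consumed = (4/3) × 1.471 = 1.961 mol
R remaining = 3.150 − 1.961 = 1.189 mol
mass = 1.189 × 163.19 = 194.0 g

194 g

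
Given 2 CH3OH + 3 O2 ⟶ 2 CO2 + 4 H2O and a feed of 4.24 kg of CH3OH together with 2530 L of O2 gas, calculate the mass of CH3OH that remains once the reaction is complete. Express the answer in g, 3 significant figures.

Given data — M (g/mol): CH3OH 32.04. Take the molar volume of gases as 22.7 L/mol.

n(CH3OH) = 4.240×1000 / 32.04 = 132.3 mol
n(O2) = 2530 / 22.7 = 111.5 mol
n/ν for CH3OH = 132.3/2 = 66.15
n/ν for O2 = 111.5/3 = 37.17
Smallest n/ν is O2 → limiting reagent.
CH3OH consumed = (2/3) × 111.5 = 74.33 mol
CH3OH remaining = 132.3 − 74.33 = 57.97 mol
mass = 57.97 × 32.04 = 1857 g

1860 g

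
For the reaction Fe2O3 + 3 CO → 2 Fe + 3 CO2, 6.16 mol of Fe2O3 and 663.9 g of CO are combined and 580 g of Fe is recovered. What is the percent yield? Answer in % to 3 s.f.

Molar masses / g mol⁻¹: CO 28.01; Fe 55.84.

84.3 %

n(Fe2O3) = 6.160 mol
n(CO) = 663.9 / 28.01 = 23.70 mol
n/ν for Fe2O3 = 6.160/1 = 6.160
n/ν for CO = 23.70/3 = 7.900
Smallest n/ν is Fe2O3 → limiting reagent.
theoretical n(Fe) = (2/1) × 6.160 = 12.32 mol → 687.9 g
% yield = 580 / 687.9 × 100 = 84.31 %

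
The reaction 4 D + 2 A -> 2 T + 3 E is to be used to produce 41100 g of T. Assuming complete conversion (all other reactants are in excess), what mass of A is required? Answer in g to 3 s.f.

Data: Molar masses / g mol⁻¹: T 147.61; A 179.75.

n(T) = 41100 / 147.61 = 278.4 mol
n(A) = (2/2) × 278.4 = 278.4 mol
mass = 278.4 × 179.75 = 50040 g

50000 g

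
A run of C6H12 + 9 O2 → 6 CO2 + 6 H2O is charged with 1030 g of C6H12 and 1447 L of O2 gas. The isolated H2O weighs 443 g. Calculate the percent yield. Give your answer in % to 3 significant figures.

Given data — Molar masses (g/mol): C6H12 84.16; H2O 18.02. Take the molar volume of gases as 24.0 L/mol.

n(C6H12) = 1030 / 84.16 = 12.24 mol
n(O2) = 1447 / 24.0 = 60.29 mol
n/ν for C6H12 = 12.24/1 = 12.24
n/ν for O2 = 60.29/9 = 6.699
Smallest n/ν is O2 → limiting reagent.
theoretical n(H2O) = (6/9) × 60.29 = 40.19 mol → 724.2 g
% yield = 443 / 724.2 × 100 = 61.17 %

61.2 %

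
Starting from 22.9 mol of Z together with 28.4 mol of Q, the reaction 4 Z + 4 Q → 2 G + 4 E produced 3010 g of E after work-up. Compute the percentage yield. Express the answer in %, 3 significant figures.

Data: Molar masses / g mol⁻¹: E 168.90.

77.8 %

n(Z) = 22.90 mol
n(Q) = 28.40 mol
n/ν for Z = 22.90/4 = 5.725
n/ν for Q = 28.40/4 = 7.100
Smallest n/ν is Z → limiting reagent.
theoretical n(E) = (4/4) × 22.90 = 22.90 mol → 3868 g
% yield = 3010 / 3868 × 100 = 77.82 %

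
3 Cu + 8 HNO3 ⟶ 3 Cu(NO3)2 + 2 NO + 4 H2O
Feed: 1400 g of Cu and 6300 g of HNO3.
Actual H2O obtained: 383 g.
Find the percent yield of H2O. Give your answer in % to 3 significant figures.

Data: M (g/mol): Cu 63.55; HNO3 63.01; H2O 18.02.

n(Cu) = 1400 / 63.55 = 22.03 mol
n(HNO3) = 6300 / 63.01 = 99.98 mol
n/ν for Cu = 22.03/3 = 7.343
n/ν for HNO3 = 99.98/8 = 12.50
Smallest n/ν is Cu → limiting reagent.
theoretical n(H2O) = (4/3) × 22.03 = 29.37 mol → 529.2 g
% yield = 383 / 529.2 × 100 = 72.37 %

72.4 %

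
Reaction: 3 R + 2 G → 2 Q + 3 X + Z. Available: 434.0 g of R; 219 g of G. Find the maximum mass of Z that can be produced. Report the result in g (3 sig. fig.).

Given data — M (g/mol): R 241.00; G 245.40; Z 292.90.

131 g

n(R) = 434.0 / 241.00 = 1.801 mol
n(G) = 219.0 / 245.40 = 0.8924 mol
n/ν → R: 0.6003, G: 0.4462; G is limiting.
n(Z) = (1/2) × 0.8924 = 0.4462 mol
mass = 0.4462 × 292.90 = 130.7 g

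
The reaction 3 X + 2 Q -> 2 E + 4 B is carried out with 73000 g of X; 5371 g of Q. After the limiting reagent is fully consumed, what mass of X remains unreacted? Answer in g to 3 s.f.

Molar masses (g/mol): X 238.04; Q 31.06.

n(X) = 73000 / 238.04 = 306.7 mol
n(Q) = 5371 / 31.06 = 172.9 mol
n/ν for X = 306.7/3 = 102.2
n/ν for Q = 172.9/2 = 86.45
Smallest n/ν is Q → limiting reagent.
X consumed = (3/2) × 172.9 = 259.4 mol
X remaining = 306.7 − 259.4 = 47.30 mol
mass = 47.30 × 238.04 = 11260 g

11300 g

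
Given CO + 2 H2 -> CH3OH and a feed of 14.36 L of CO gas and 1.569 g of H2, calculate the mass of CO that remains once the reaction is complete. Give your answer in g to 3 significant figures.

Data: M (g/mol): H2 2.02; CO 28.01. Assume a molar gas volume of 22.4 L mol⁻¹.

n(CO) = 14.36 / 22.4 = 0.6411 mol
n(H2) = 1.569 / 2.02 = 0.7767 mol
n/ν for CO = 0.6411/1 = 0.6411
n/ν for H2 = 0.7767/2 = 0.3884
Smallest n/ν is H2 → limiting reagent.
CO consumed = (1/2) × 0.7767 = 0.3884 mol
CO remaining = 0.6411 − 0.3884 = 0.2527 mol
mass = 0.2527 × 28.01 = 7.078 g

7.08 g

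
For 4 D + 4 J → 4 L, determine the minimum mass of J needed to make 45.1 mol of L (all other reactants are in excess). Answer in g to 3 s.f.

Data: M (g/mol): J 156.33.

7050 g

n(L) = 45.10 mol
n(J) = (4/4) × 45.10 = 45.10 mol
mass = 45.10 × 156.33 = 7050 g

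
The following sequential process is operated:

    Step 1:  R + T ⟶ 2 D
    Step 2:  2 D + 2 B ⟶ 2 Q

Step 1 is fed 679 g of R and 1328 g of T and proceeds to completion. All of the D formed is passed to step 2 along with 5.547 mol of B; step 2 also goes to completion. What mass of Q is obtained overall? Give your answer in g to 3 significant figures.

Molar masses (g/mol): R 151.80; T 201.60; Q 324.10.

Step 1:
n(R) = 679.0 / 151.80 = 4.473 mol
n(T) = 1328 / 201.60 = 6.587 mol
n/ν for R = 4.473/1 = 4.473
n/ν for T = 6.587/1 = 6.587
Smallest n/ν is R → limiting reagent.
n(D) produced = (2/1) × 4.473 = 8.946 mol
Step 2:
n(D) available = 8.946 mol
n(B) = 5.547 mol
n/ν for D = 8.946/2 = 4.473
n/ν for B = 5.547/2 = 2.774
Smallest n/ν is B → limiting reagent.
n(Q) = (2/2) × 5.547 = 5.547 mol
mass = 5.547 × 324.10 = 1798 g

1800 g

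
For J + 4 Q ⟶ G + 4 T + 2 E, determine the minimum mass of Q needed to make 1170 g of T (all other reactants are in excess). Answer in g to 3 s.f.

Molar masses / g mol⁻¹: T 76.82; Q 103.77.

n(T) = 1170 / 76.82 = 15.23 mol
n(Q) = (4/4) × 15.23 = 15.23 mol
mass = 15.23 × 103.77 = 1580 g

1580 g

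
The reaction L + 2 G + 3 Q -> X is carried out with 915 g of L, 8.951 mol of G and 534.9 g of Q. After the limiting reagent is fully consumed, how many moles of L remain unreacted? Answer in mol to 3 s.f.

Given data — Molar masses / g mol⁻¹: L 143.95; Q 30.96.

n(L) = 915.0 / 143.95 = 6.356 mol
n(G) = 8.951 mol
n(Q) = 534.9 / 30.96 = 17.28 mol
n/ν for L = 6.356/1 = 6.356
n/ν for G = 8.951/2 = 4.476
n/ν for Q = 17.28/3 = 5.760
Smallest n/ν is G → limiting reagent.
L consumed = (1/2) × 8.951 = 4.476 mol
L remaining = 6.356 − 4.476 = 1.880 mol

1.88 mol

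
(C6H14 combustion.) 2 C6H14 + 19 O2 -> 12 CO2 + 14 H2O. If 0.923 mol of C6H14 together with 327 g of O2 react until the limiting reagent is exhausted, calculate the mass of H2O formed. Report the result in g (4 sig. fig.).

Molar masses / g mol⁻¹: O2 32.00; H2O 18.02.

116.4 g

n(C6H14) = 0.9230 mol
n(O2) = 327.0 / 32.00 = 10.22 mol
n/ν → C6H14: 0.4615, O2: 0.5379; C6H14 is limiting.
n(H2O) = (14/2) × 0.9230 = 6.461 mol
mass = 6.461 × 18.02 = 116.4 g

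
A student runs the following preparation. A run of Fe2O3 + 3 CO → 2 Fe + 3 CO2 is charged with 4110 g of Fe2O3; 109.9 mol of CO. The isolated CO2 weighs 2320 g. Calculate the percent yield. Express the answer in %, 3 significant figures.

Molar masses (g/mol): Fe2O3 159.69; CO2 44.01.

68.3 %

n(Fe2O3) = 4110 / 159.69 = 25.74 mol
n(CO) = 109.9 mol
n/ν for Fe2O3 = 25.74/1 = 25.74
n/ν for CO = 109.9/3 = 36.63
Smallest n/ν is Fe2O3 → limiting reagent.
theoretical n(CO2) = (3/1) × 25.74 = 77.22 mol → 3398 g
% yield = 2320 / 3398 × 100 = 68.28 %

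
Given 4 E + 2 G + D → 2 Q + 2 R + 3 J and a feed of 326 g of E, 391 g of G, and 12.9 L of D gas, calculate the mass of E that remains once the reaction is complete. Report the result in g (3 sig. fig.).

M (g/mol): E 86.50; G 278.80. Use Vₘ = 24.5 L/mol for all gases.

n(E) = 326.0 / 86.50 = 3.769 mol
n(G) = 391.0 / 278.80 = 1.402 mol
n(D) = 12.90 / 24.5 = 0.5265 mol
n/ν → E: 0.9423, G: 0.7010, D: 0.5265; D is limiting.
E consumed = (4/1) × 0.5265 = 2.106 mol
E remaining = 3.769 − 2.106 = 1.663 mol
mass = 1.663 × 86.50 = 143.8 g

144 g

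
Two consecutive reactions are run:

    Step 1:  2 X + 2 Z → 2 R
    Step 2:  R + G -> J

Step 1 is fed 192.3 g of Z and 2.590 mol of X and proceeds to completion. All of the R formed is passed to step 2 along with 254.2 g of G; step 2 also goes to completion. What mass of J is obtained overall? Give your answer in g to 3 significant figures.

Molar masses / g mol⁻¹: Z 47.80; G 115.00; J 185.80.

411 g

Step 1:
n(Z) = 192.3 / 47.80 = 4.023 mol
n(X) = 2.590 mol
n/ν for Z = 4.023/2 = 2.012
n/ν for X = 2.590/2 = 1.295
Smallest n/ν is X → limiting reagent.
n(R) produced = (2/2) × 2.590 = 2.590 mol
Step 2:
n(R) available = 2.590 mol
n(G) = 254.2 / 115.00 = 2.210 mol
n/ν for R = 2.590/1 = 2.590
n/ν for G = 2.210/1 = 2.210
Smallest n/ν is G → limiting reagent.
n(J) = (1/1) × 2.210 = 2.210 mol
mass = 2.210 × 185.80 = 410.6 g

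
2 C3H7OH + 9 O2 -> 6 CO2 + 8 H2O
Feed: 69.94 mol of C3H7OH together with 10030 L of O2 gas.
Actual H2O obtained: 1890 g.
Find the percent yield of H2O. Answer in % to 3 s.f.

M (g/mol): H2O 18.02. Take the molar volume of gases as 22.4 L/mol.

37.5 %

n(C3H7OH) = 69.94 mol
n(O2) = 10030 / 22.4 = 447.8 mol
n/ν for C3H7OH = 69.94/2 = 34.97
n/ν for O2 = 447.8/9 = 49.76
Smallest n/ν is C3H7OH → limiting reagent.
theoretical n(H2O) = (8/2) × 69.94 = 279.8 mol → 5042 g
% yield = 1890 / 5042 × 100 = 37.49 %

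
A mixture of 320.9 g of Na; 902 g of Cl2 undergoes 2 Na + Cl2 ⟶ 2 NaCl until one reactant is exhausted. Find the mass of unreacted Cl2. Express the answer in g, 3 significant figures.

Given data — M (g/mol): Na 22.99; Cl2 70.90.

407 g

n(Na) = 320.9 / 22.99 = 13.96 mol
n(Cl2) = 902.0 / 70.90 = 12.72 mol
n/ν → Na: 6.980, Cl2: 12.72; Na is limiting.
Cl2 consumed = (1/2) × 13.96 = 6.980 mol
Cl2 remaining = 12.72 − 6.980 = 5.740 mol
mass = 5.740 × 70.90 = 407.0 g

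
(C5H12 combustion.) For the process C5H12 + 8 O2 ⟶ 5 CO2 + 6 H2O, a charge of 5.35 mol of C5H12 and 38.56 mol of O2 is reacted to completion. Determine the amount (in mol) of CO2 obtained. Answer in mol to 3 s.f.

24.1 mol

n(C5H12) = 5.350 mol
n(O2) = 38.56 mol
n/ν for C5H12 = 5.350/1 = 5.350
n/ν for O2 = 38.56/8 = 4.820
Smallest n/ν is O2 → limiting reagent.
n(CO2) = (5/8) × 38.56 = 24.10 mol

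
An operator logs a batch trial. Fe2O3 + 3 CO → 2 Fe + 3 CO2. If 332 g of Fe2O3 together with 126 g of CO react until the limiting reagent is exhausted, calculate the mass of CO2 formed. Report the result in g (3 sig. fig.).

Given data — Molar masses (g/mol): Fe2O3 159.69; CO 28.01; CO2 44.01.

n(Fe2O3) = 332.0 / 159.69 = 2.079 mol
n(CO) = 126.0 / 28.01 = 4.498 mol
n/ν for Fe2O3 = 2.079/1 = 2.079
n/ν for CO = 4.498/3 = 1.499
Smallest n/ν is CO → limiting reagent.
n(CO2) = (3/3) × 4.498 = 4.498 mol
mass = 4.498 × 44.01 = 198.0 g

198 g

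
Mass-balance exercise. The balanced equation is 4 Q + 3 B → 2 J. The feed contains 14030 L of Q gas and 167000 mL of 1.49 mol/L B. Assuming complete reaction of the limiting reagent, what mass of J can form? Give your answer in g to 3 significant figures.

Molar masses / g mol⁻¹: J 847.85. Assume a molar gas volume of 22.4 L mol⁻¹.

141000 g

n(Q) = 14030 / 22.4 = 626.3 mol
n(B) = 1.49 × 167000/1000 = 248.8 mol
n/ν for Q = 626.3/4 = 156.6
n/ν for B = 248.8/3 = 82.93
Smallest n/ν is B → limiting reagent.
n(J) = (2/3) × 248.8 = 165.9 mol
mass = 165.9 × 847.85 = 140700 g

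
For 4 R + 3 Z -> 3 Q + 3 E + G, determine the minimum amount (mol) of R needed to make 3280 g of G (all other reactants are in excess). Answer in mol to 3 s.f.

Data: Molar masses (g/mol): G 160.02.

82.0 mol

n(G) = 3280 / 160.02 = 20.50 mol
n(R) = (4/1) × 20.50 = 82.00 mol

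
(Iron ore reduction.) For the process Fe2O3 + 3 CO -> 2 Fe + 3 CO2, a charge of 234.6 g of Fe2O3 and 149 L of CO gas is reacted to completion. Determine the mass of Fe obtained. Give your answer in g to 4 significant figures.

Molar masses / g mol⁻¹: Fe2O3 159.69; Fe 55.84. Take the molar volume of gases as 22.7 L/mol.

164.1 g

n(Fe2O3) = 234.6 / 159.69 = 1.469 mol
n(CO) = 149.0 / 22.7 = 6.564 mol
n/ν → Fe2O3: 1.469, CO: 2.188; Fe2O3 is limiting.
n(Fe) = (2/1) × 1.469 = 2.938 mol
mass = 2.938 × 55.84 = 164.1 g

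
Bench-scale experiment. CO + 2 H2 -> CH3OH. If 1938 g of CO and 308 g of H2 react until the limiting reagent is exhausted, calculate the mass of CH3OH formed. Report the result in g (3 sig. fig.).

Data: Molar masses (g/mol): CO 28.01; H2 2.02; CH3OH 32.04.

2220 g

n(CO) = 1938 / 28.01 = 69.19 mol
n(H2) = 308.0 / 2.02 = 152.5 mol
n/ν → CO: 69.19, H2: 76.25; CO is limiting.
n(CH3OH) = (1/1) × 69.19 = 69.19 mol
mass = 69.19 × 32.04 = 2217 g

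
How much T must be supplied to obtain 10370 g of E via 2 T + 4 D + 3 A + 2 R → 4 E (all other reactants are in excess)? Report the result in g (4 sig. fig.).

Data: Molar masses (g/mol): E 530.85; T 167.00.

1631 g

n(E) = 10370 / 530.85 = 19.53 mol
n(T) = (2/4) × 19.53 = 9.765 mol
mass = 9.765 × 167.00 = 1631 g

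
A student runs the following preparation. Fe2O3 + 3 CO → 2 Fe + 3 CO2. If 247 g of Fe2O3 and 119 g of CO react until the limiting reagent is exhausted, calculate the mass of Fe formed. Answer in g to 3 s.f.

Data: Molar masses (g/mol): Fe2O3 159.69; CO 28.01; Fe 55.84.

n(Fe2O3) = 247.0 / 159.69 = 1.547 mol
n(CO) = 119.0 / 28.01 = 4.248 mol
n/ν for Fe2O3 = 1.547/1 = 1.547
n/ν for CO = 4.248/3 = 1.416
Smallest n/ν is CO → limiting reagent.
n(Fe) = (2/3) × 4.248 = 2.832 mol
mass = 2.832 × 55.84 = 158.1 g

158 g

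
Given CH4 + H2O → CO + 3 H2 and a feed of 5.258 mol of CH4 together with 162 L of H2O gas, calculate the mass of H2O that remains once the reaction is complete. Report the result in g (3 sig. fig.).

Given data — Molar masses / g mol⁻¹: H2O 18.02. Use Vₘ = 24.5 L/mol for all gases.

n(CH4) = 5.258 mol
n(H2O) = 162.0 / 24.5 = 6.612 mol
n/ν for CH4 = 5.258/1 = 5.258
n/ν for H2O = 6.612/1 = 6.612
Smallest n/ν is CH4 → limiting reagent.
H2O consumed = (1/1) × 5.258 = 5.258 mol
H2O remaining = 6.612 − 5.258 = 1.354 mol
mass = 1.354 × 18.02 = 24.40 g

24.4 g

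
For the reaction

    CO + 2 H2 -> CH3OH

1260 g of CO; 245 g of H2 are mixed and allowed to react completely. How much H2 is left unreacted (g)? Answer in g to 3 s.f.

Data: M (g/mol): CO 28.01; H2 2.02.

63.3 g

n(CO) = 1260 / 28.01 = 44.98 mol
n(H2) = 245.0 / 2.02 = 121.3 mol
n/ν for CO = 44.98/1 = 44.98
n/ν for H2 = 121.3/2 = 60.65
Smallest n/ν is CO → limiting reagent.
H2 consumed = (2/1) × 44.98 = 89.96 mol
H2 remaining = 121.3 − 89.96 = 31.34 mol
mass = 31.34 × 2.02 = 63.31 g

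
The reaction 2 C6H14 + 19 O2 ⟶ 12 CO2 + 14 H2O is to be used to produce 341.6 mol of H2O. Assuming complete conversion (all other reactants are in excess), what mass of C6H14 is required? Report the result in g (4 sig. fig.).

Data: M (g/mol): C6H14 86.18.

4206 g

n(H2O) = 341.6 mol
n(C6H14) = (2/14) × 341.6 = 48.80 mol
mass = 48.80 × 86.18 = 4206 g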